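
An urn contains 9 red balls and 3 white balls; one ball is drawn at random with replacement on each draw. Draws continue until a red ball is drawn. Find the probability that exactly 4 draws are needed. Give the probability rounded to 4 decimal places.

0.0117

Geometric (trials to first success), p = 0.75.
P(Y = 4) = (1−p)^3 · p = 0.015625 · 0.75 = 0.011719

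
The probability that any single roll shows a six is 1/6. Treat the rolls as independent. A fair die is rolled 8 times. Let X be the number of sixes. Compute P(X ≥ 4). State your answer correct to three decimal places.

X ~ Binomial(8, 0.166667); P(X ≥ 4) = Σ C(8,k) p^k (1−p)^(8−k) over k:
  k=4: C(8,4)·0.166667^4·0.833333^4 = 0.02605
  k=5: C(8,5)·0.166667^5·0.833333^3 = 0.00417
  k=6: C(8,6)·0.166667^6·0.833333^2 = 0.00042
  k=7: C(8,7)·0.166667^7·0.833333^1 = 0.00002
  k=8: C(8,8)·0.166667^8·0.833333^0 = 0.00000
Total = 0.03066

0.031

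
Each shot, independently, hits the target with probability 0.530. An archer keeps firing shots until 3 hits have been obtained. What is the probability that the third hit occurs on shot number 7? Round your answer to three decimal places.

0.109

Y = trial on which the third success occurs; negative binomial, r=3, p=0.53.
P(Y=7) = C(6,2) · p^3 · (1−p)^4
= 15 · 0.14888 · 0.048797 = 0.10897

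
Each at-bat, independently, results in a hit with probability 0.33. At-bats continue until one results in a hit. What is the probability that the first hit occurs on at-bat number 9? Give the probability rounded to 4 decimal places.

Geometric (trials to first success), p = 0.33.
P(Y = 9) = (1−p)^8 · p = 0.040607 · 0.33 = 0.013400

0.0134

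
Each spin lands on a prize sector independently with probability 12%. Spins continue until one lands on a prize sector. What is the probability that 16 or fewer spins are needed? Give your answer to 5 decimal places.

0.87066

Y = number of spins to the first success; geometric, p = 0.12.
P(Y ≤ 16) = 1 − (1−p)^16 = 1 − 0.1293370 = 0.8706630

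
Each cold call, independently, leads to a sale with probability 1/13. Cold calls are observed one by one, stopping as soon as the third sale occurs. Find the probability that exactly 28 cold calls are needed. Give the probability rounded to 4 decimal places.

0.0216

Y = trial on which the third success occurs; negative binomial, r=3, p=0.076923.
P(Y=28) = C(27,2) · p^3 · (1−p)^25
= 351 · 0.00045517 · 0.13519 = 0.021599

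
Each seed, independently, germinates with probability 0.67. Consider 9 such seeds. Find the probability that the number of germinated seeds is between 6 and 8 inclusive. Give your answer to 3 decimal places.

0.631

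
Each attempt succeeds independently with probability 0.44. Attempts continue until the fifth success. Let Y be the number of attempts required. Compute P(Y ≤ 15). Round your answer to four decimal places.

Finishing within 15 attempts ⇔ at least 5 successes in the first 15. With X ~ Binomial(15, 0.44), P(Y ≤ 15) = 1 − P(X ≤ 4).
  k=0: C(15,0)·0.44^0·0.56^15 = 0.000167
  k=1: C(15,1)·0.44^1·0.56^14 = 0.001969
  k=2: C(15,2)·0.44^2·0.56^13 = 0.010828
  k=3: C(15,3)·0.44^3·0.56^12 = 0.036866
  k=4: C(15,4)·0.44^4·0.56^11 = 0.086898
1 − 0.136728 = 0.863272

0.8633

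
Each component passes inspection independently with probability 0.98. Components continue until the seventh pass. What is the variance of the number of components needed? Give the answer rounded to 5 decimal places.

0.14577

Y = total components until the seventh success; negative binomial with r=7, p=0.98.
Var(Y) = r(1−p)/p² = 7·0.02 / 0.98² = 0.1457726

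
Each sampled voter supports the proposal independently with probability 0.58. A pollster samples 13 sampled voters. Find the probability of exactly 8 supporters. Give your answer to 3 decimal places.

0.215

X ~ Binomial(n=13, p=0.58).
P(X=8) = C(13,8) · p^8 · (1−p)^5
= 1287 · 0.012806 · 0.013069 = 0.21540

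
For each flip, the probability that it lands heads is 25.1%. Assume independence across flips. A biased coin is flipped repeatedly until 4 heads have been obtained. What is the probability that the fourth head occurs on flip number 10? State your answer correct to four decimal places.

0.0589

Y = trial on which the fourth success occurs; negative binomial, r=4, p=0.251.
P(Y=10) = C(9,3) · p^4 · (1−p)^6
= 84 · 0.0039691 · 0.17656 = 0.058866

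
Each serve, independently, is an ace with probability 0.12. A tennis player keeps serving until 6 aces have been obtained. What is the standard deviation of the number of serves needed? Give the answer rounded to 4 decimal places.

Y = total serves until the sixth success; negative binomial with r=6, p=0.12.
SD(Y) = √[r(1−p)/p²] = √(366.666667) = 19.148542

19.1485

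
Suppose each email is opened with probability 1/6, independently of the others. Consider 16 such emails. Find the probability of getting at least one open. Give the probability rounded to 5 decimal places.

P(at least one) = 1 − P(none) = 1 − (1 − 0.166667)^16
= 1 − 0.0540879 = 0.9459121

0.94591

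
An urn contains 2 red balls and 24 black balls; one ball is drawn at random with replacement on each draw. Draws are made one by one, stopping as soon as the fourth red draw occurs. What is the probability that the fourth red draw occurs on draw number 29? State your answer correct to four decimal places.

0.0155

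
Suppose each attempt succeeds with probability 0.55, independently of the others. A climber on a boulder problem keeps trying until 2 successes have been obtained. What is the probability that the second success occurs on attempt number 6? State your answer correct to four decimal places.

Y = trial on which the second success occurs; negative binomial, r=2, p=0.55.
P(Y=6) = C(5,1) · p^2 · (1−p)^4
= 5 · 0.3025 · 0.041006 = 0.062022

0.0620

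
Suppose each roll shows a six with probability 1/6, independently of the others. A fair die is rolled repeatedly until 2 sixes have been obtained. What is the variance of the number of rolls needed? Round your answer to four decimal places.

Y = total rolls until the second success; negative binomial with r=2, p=0.166667.
Var(Y) = r(1−p)/p² = 2·0.833333 / 0.166667² = 60.000000

60.0000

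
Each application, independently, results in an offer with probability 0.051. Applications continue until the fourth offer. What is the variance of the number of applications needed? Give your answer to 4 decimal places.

1459.4387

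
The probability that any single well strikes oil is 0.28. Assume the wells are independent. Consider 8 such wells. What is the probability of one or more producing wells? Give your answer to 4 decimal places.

P(at least one) = 1 − P(none) = 1 − (1 − 0.28)^8
= 1 − 0.072220 = 0.927780

0.9278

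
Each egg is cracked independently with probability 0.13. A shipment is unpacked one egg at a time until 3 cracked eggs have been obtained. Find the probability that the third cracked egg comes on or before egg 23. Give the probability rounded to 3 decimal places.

0.590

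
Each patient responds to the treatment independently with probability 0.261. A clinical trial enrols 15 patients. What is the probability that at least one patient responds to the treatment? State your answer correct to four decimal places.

0.9893

P(at least one) = 1 − P(none) = 1 − (1 − 0.261)^15
= 1 − 0.010707 = 0.989293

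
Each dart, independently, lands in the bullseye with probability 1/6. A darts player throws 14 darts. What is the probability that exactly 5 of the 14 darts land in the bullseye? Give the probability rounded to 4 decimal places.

0.0499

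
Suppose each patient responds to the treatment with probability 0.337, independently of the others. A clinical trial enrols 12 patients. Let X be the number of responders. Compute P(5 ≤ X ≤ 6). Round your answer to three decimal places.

X ~ Binomial(12, 0.337); P(5 ≤ X ≤ 6) = Σ C(12,k) p^k (1−p)^(12−k) over k:
  k=5: C(12,5)·0.337^5·0.663^7 = 0.19385
  k=6: C(12,6)·0.337^6·0.663^6 = 0.11496
Total = 0.30881

0.309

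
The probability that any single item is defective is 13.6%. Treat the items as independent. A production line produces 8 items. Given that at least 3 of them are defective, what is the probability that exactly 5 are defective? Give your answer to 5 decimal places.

0.02025

X ~ Binomial(8, 0.136). Want P(X=5 | X≥3) = P(X=5) / P(X≥3).
P(X=5) = C(8,5)·0.136^5·0.864^3 = 0.0016804
P(X≥3) = 1 − 0.3105346 − 0.3910435 − 0.2154360 = 0.0829859
Ratio = 0.0016804 / 0.0829859 = 0.0202497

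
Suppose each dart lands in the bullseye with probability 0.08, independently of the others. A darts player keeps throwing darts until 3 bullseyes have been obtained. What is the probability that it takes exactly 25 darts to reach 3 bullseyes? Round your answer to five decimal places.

0.02257

Y = trial on which the third success occurs; negative binomial, r=3, p=0.08.
P(Y=25) = C(24,2) · p^3 · (1−p)^22
= 276 · 0.000512 · 0.15971 = 0.0225689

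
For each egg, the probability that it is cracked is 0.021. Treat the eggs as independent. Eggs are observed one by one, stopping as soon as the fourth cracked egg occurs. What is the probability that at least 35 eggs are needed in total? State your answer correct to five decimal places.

0.99454

Needing more than 34 eggs ⇔ fewer than 4 successes in the first 34. With X ~ Binomial(34, 0.021), P(Y > 34) = P(X ≤ 3).
  k=0: C(34,0)·0.021^0·0.979^34 = 0.4859723
  k=1: C(34,1)·0.021^1·0.979^33 = 0.3544272
  k=2: C(34,2)·0.021^2·0.979^32 = 0.1254433
  k=3: C(34,3)·0.021^3·0.979^31 = 0.0287020
P(X ≤ 3) = 0.9945449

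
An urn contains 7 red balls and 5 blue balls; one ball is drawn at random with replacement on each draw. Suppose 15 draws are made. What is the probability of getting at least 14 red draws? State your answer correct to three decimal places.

X ~ Binomial(15, 0.583333); P(X ≥ 14) = Σ C(15,k) p^k (1−p)^(15−k) over k:
  k=14: C(15,14)·0.583333^14·0.416667^1 = 0.00330
  k=15: C(15,15)·0.583333^15·0.416667^0 = 0.00031
Total = 0.00361

0.004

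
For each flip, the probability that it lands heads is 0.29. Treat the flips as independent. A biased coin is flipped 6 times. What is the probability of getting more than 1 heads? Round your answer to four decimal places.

0.5580

X ~ Binomial(6, 0.29); P(X ≥ 2) = Σ C(6,k) p^k (1−p)^(6−k) over k:
  k=2: C(6,2)·0.29^2·0.71^4 = 0.320568
  k=3: C(6,3)·0.29^3·0.71^3 = 0.174582
  k=4: C(6,4)·0.29^4·0.71^2 = 0.053481
  k=5: C(6,5)·0.29^5·0.71^1 = 0.008738
  k=6: C(6,6)·0.29^6·0.71^0 = 0.000595
Total = 0.557964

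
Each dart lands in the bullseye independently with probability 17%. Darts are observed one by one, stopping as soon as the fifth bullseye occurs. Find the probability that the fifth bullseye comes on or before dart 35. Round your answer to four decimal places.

Finishing within 35 darts ⇔ at least 5 successes in the first 35. With X ~ Binomial(35, 0.17), P(Y ≤ 35) = 1 − P(X ≤ 4).
  k=0: C(35,0)·0.17^0·0.83^35 = 0.001471
  k=1: C(35,1)·0.17^1·0.83^34 = 0.010548
  k=2: C(35,2)·0.17^2·0.83^33 = 0.036728
  k=3: C(35,3)·0.17^3·0.83^32 = 0.082748
  k=4: C(35,4)·0.17^4·0.83^31 = 0.135586
1 − 0.267081 = 0.732919

0.7329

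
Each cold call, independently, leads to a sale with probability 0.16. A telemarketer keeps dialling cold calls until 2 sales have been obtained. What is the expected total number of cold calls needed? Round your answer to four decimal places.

12.5000

Y = total cold calls until the second success; negative binomial with r=2, p=0.16.
E[Y] = r / p = 2 / 0.16 = 12.500000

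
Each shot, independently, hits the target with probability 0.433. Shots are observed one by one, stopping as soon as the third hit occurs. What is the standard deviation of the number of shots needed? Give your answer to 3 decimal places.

3.012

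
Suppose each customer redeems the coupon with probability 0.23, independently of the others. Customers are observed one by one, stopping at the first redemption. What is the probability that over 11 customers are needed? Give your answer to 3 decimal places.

Y = number of customers to the first success; geometric, p = 0.23.
P(Y > 11) = P(first 11 all fail) = (1−p)^11 = 0.05642

0.056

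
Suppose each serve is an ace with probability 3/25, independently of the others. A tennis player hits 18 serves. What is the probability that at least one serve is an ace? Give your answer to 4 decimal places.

0.8998

P(at least one) = 1 − P(none) = 1 − (1 − 0.12)^18
= 1 − 0.100159 = 0.899841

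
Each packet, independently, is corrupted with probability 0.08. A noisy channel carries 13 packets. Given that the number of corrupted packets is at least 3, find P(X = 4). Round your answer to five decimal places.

X ~ Binomial(13, 0.08). Want P(X=4 | X≥3) = P(X=4) / P(X≥3).
P(X=4) = C(13,4)·0.08^4·0.92^9 = 0.0138279
P(X≥3) = 1 − 0.3382531 − 0.3823730 − 0.1994990 = 0.0798749
Ratio = 0.0138279 / 0.0798749 = 0.1731195

0.17312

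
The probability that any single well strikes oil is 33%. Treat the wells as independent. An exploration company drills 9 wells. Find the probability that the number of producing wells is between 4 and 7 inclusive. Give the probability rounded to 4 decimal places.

0.3406

X ~ Binomial(9, 0.33); P(4 ≤ X ≤ 7) = Σ C(9,k) p^k (1−p)^(9−k) over k:
  k=4: C(9,4)·0.33^4·0.67^5 = 0.201744
  k=5: C(9,5)·0.33^5·0.67^4 = 0.099366
  k=6: C(9,6)·0.33^6·0.67^3 = 0.032628
  k=7: C(9,7)·0.33^7·0.67^2 = 0.006887
Total = 0.340625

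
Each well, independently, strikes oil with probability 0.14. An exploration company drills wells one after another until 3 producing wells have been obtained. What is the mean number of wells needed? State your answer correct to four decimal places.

21.4286

Y = total wells until the third success; negative binomial with r=3, p=0.14.
E[Y] = r / p = 3 / 0.14 = 21.428571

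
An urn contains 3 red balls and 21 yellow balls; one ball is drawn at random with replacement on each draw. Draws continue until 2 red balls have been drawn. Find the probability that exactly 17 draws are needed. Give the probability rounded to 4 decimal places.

Y = trial on which the second success occurs; negative binomial, r=2, p=0.125.
P(Y=17) = C(16,1) · p^2 · (1−p)^15
= 16 · 0.015625 · 0.13493 = 0.033733

0.0337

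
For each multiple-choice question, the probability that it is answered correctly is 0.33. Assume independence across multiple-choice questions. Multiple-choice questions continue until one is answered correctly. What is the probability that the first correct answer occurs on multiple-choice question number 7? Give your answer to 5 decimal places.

0.02985

Geometric (trials to first success), p = 0.33.
P(Y = 7) = (1−p)^6 · p = 0.090458 · 0.33 = 0.0298513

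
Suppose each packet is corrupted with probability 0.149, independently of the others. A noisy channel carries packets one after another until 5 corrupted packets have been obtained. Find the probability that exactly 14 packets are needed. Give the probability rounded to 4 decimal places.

0.0123

Y = trial on which the fifth success occurs; negative binomial, r=5, p=0.149.
P(Y=14) = C(13,4) · p^5 · (1−p)^9
= 715 · 7.344e-05 · 0.23408 = 0.012291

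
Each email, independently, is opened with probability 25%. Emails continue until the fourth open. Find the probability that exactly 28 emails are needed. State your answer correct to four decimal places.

Y = trial on which the fourth success occurs; negative binomial, r=4, p=0.25.
P(Y=28) = C(27,3) · p^4 · (1−p)^24
= 2925 · 0.0039062 · 0.0010034 = 0.011465

0.0115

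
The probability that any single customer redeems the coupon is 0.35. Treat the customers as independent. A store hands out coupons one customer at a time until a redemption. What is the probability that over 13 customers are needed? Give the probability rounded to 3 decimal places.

0.004

Y = number of customers to the first success; geometric, p = 0.35.
P(Y > 13) = P(first 13 all fail) = (1−p)^13 = 0.00370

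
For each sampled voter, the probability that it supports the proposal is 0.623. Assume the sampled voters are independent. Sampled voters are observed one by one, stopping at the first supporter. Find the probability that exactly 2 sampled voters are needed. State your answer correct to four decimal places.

0.2349

Geometric (trials to first success), p = 0.623.
P(Y = 2) = (1−p)^1 · p = 0.377 · 0.623 = 0.234871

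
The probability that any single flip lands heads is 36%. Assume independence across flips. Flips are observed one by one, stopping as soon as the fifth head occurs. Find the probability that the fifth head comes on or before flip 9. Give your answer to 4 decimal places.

Finishing within 9 flips ⇔ at least 5 successes in the first 9. With X ~ Binomial(9, 0.36), P(Y ≤ 9) = 1 − P(X ≤ 4).
  k=0: C(9,0)·0.36^0·0.64^9 = 0.018014
  k=1: C(9,1)·0.36^1·0.64^8 = 0.091198
  k=2: C(9,2)·0.36^2·0.64^7 = 0.205195
  k=3: C(9,3)·0.36^3·0.64^6 = 0.269319
  k=4: C(9,4)·0.36^4·0.64^5 = 0.227238
1 − 0.810964 = 0.189036

0.1890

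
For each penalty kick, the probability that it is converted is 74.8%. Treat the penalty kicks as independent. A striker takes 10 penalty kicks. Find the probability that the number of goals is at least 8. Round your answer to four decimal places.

0.5196

X ~ Binomial(10, 0.748); P(X ≥ 8) = Σ C(10,k) p^k (1−p)^(10−k) over k:
  k=8: C(10,8)·0.748^8·0.252^2 = 0.280044
  k=9: C(10,9)·0.748^9·0.252^1 = 0.184720
  k=10: C(10,10)·0.748^10·0.252^0 = 0.054830
Total = 0.519594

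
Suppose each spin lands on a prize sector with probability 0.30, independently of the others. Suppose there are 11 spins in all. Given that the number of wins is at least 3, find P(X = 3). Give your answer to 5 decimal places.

0.37369

X ~ Binomial(11, 0.30). Want P(X=3 | X≥3) = P(X=3) / P(X≥3).
P(X=3) = C(11,3)·0.30^3·0.70^8 = 0.2568219
P(X≥3) = 1 − 0.0197733 − 0.0932168 − 0.1997504 = 0.6872595
Ratio = 0.2568219 / 0.6872595 = 0.3736898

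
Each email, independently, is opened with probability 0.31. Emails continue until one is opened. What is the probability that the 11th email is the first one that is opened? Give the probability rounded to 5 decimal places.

0.00758

Geometric (trials to first success), p = 0.31.
P(Y = 11) = (1−p)^10 · p = 0.024462 · 0.31 = 0.0075832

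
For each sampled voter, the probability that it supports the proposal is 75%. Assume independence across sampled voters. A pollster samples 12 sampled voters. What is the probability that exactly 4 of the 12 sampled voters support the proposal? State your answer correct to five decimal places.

0.00239

X ~ Binomial(n=12, p=0.75).
P(X=4) = C(12,4) · p^4 · (1−p)^8
= 495 · 0.31641 · 1.5259e-05 = 0.0023898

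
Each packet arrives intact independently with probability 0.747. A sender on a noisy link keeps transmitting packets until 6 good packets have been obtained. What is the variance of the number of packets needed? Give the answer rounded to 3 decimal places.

2.720

Y = total packets until the sixth success; negative binomial with r=6, p=0.747.
Var(Y) = r(1−p)/p² = 6·0.253 / 0.747² = 2.72039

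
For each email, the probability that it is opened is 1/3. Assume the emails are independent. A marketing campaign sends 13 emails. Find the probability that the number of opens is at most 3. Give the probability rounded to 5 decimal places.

0.32242

X ~ Binomial(13, 0.333333); P(X ≤ 3) = Σ C(13,k) p^k (1−p)^(13−k) over k:
  k=0: C(13,0)·0.333333^0·0.666667^13 = 0.0051382
  k=1: C(13,1)·0.333333^1·0.666667^12 = 0.0333985
  k=2: C(13,2)·0.333333^2·0.666667^11 = 0.1001955
  k=3: C(13,3)·0.333333^3·0.666667^10 = 0.1836918
Total = 0.3224240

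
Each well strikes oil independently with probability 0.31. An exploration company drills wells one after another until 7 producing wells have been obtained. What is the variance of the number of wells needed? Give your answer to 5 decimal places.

50.26015

Y = total wells until the seventh success; negative binomial with r=7, p=0.31.
Var(Y) = r(1−p)/p² = 7·0.69 / 0.31² = 50.2601457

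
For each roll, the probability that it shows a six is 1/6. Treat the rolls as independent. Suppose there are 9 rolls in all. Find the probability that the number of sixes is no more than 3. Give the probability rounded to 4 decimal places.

0.9520

X ~ Binomial(9, 0.166667); P(X ≤ 3) = Σ C(9,k) p^k (1−p)^(9−k) over k:
  k=0: C(9,0)·0.166667^0·0.833333^9 = 0.193807
  k=1: C(9,1)·0.166667^1·0.833333^8 = 0.348852
  k=2: C(9,2)·0.166667^2·0.833333^7 = 0.279082
  k=3: C(9,3)·0.166667^3·0.833333^6 = 0.130238
Total = 0.951979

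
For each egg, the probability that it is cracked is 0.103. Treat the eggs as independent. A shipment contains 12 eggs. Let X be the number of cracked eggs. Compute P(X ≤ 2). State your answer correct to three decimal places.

X ~ Binomial(12, 0.103); P(X ≤ 2) = Σ C(12,k) p^k (1−p)^(12−k) over k:
  k=0: C(12,0)·0.103^0·0.897^12 = 0.27134
  k=1: C(12,1)·0.103^1·0.897^11 = 0.37388
  k=2: C(12,2)·0.103^2·0.897^10 = 0.23613
Total = 0.88135

0.881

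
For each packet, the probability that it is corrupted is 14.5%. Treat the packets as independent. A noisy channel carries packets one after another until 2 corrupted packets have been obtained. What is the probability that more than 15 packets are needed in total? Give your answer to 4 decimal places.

Needing more than 15 packets ⇔ fewer than 2 successes in the first 15. With X ~ Binomial(15, 0.145), P(Y > 15) = P(X ≤ 1).
  k=0: C(15,0)·0.145^0·0.855^15 = 0.095388
  k=1: C(15,1)·0.145^1·0.855^14 = 0.242653
P(X ≤ 1) = 0.338040

0.3380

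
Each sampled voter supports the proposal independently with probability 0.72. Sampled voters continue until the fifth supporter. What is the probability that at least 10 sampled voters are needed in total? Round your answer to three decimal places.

Needing more than 9 sampled voters ⇔ fewer than 5 successes in the first 9. With X ~ Binomial(9, 0.72), P(Y > 9) = P(X ≤ 4).
  k=0: C(9,0)·0.72^0·0.28^9 = 0.00001
  k=1: C(9,1)·0.72^1·0.28^8 = 0.00024
  k=2: C(9,2)·0.72^2·0.28^7 = 0.00252
  k=3: C(9,3)·0.72^3·0.28^6 = 0.01511
  k=4: C(9,4)·0.72^4·0.28^5 = 0.05828
P(X ≤ 4) = 0.07616

0.076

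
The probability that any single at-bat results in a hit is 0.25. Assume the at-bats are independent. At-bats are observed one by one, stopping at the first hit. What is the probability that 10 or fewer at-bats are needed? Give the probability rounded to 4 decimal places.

Y = number of at-bats to the first success; geometric, p = 0.25.
P(Y ≤ 10) = 1 − (1−p)^10 = 1 − 0.056314 = 0.943686

0.9437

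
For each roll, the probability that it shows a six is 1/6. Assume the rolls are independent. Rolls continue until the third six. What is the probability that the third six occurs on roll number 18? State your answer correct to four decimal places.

Y = trial on which the third success occurs; negative binomial, r=3, p=0.166667.
P(Y=18) = C(17,2) · p^3 · (1−p)^15
= 136 · 0.0046296 · 0.064905 = 0.040866

0.0409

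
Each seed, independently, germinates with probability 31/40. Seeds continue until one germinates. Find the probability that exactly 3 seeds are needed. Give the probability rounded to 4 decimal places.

Geometric (trials to first success), p = 0.775.
P(Y = 3) = (1−p)^2 · p = 0.050625 · 0.775 = 0.039234

0.0392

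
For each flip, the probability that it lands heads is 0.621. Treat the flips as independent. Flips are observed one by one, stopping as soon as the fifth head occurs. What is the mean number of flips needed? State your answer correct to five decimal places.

8.05153

Y = total flips until the fifth success; negative binomial with r=5, p=0.621.
E[Y] = r / p = 5 / 0.621 = 8.0515298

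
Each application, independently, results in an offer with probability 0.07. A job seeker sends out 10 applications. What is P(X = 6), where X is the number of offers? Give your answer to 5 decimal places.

0.00002

X ~ Binomial(n=10, p=0.07).
P(X=6) = C(10,6) · p^6 · (1−p)^4
= 210 · 1.1765e-07 · 0.74805 = 0.0000185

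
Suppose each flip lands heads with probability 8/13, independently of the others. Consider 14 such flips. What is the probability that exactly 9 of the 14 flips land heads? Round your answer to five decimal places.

0.21326

X ~ Binomial(n=14, p=0.615385).
P(X=9) = C(14,9) · p^9 · (1−p)^5
= 2002 · 0.012657 · 0.0084165 = 0.2132638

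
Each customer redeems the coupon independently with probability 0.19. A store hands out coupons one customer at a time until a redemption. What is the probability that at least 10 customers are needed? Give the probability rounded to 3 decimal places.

Y = number of customers to the first success; geometric, p = 0.19.
P(Y > 9) = P(first 9 all fail) = (1−p)^9 = 0.15009

0.150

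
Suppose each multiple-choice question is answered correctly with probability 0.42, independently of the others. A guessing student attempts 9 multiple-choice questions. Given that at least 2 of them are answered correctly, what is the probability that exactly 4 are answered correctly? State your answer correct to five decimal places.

X ~ Binomial(9, 0.42). Want P(X=4 | X≥2) = P(X=4) / P(X≥2).
P(X=4) = C(9,4)·0.42^4·0.58^5 = 0.2573402
P(X≥2) = 1 − 0.0074277 − 0.0484078 = 0.9441645
Ratio = 0.2573402 / 0.9441645 = 0.2725587

0.27256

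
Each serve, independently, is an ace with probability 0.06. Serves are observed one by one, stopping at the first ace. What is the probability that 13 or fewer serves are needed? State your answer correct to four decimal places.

Y = number of serves to the first success; geometric, p = 0.06.
P(Y ≤ 13) = 1 − (1−p)^13 = 1 − 0.447365 = 0.552635

0.5526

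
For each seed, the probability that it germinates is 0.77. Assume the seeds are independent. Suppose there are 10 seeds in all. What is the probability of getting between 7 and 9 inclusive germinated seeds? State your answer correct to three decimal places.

X ~ Binomial(10, 0.77); P(7 ≤ X ≤ 9) = Σ C(10,k) p^k (1−p)^(10−k) over k:
  k=7: C(10,7)·0.77^7·0.23^3 = 0.23431
  k=8: C(10,8)·0.77^8·0.23^2 = 0.29417
  k=9: C(10,9)·0.77^9·0.23^1 = 0.21885
Total = 0.74733

0.747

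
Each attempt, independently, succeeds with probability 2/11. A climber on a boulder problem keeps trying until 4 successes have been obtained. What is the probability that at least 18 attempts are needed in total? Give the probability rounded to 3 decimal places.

Needing more than 17 attempts ⇔ fewer than 4 successes in the first 17. With X ~ Binomial(17, 0.181818), P(Y > 17) = P(X ≤ 3).
  k=0: C(17,0)·0.181818^0·0.818182^17 = 0.03299
  k=1: C(17,1)·0.181818^1·0.818182^16 = 0.12465
  k=2: C(17,2)·0.181818^2·0.818182^15 = 0.22160
  k=3: C(17,3)·0.181818^3·0.818182^14 = 0.24622
P(X ≤ 3) = 0.62546

0.625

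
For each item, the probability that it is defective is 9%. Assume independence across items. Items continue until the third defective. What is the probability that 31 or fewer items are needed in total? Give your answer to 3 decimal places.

Finishing within 31 items ⇔ at least 3 successes in the first 31. With X ~ Binomial(31, 0.09), P(Y ≤ 31) = 1 − P(X ≤ 2).
  k=0: C(31,0)·0.09^0·0.91^31 = 0.05374
  k=1: C(31,1)·0.09^1·0.91^30 = 0.16476
  k=2: C(31,2)·0.09^2·0.91^29 = 0.24442
1 − 0.46292 = 0.53708

0.537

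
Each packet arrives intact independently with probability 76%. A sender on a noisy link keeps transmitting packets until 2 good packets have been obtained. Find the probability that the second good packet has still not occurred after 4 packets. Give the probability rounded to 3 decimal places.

0.045

Needing more than 4 packets ⇔ fewer than 2 successes in the first 4. With X ~ Binomial(4, 0.76), P(Y > 4) = P(X ≤ 1).
  k=0: C(4,0)·0.76^0·0.24^4 = 0.00332
  k=1: C(4,1)·0.76^1·0.24^3 = 0.04202
P(X ≤ 1) = 0.04534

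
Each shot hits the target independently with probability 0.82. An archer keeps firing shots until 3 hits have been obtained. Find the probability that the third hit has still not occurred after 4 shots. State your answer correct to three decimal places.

0.151

Needing more than 4 shots ⇔ fewer than 3 successes in the first 4. With X ~ Binomial(4, 0.82), P(Y > 4) = P(X ≤ 2).
  k=0: C(4,0)·0.82^0·0.18^4 = 0.00105
  k=1: C(4,1)·0.82^1·0.18^3 = 0.01913
  k=2: C(4,2)·0.82^2·0.18^2 = 0.13071
P(X ≤ 2) = 0.15089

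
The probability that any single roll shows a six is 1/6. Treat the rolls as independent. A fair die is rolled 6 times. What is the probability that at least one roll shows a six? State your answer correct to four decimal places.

0.6651

P(at least one) = 1 − P(none) = 1 − (1 − 0.166667)^6
= 1 − 0.334898 = 0.665102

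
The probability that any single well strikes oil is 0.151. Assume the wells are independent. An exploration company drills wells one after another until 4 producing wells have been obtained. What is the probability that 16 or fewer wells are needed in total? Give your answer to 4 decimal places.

0.2136

Finishing within 16 wells ⇔ at least 4 successes in the first 16. With X ~ Binomial(16, 0.151), P(Y ≤ 16) = 1 − P(X ≤ 3).
  k=0: C(16,0)·0.151^0·0.849^16 = 0.072866
  k=1: C(16,1)·0.151^1·0.849^15 = 0.207354
  k=2: C(16,2)·0.151^2·0.849^14 = 0.276594
  k=3: C(16,3)·0.151^3·0.849^13 = 0.229572
1 − 0.786386 = 0.213614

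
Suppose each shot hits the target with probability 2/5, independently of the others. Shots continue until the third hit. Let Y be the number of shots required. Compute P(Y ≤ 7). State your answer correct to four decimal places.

Finishing within 7 shots ⇔ at least 3 successes in the first 7. With X ~ Binomial(7, 0.40), P(Y ≤ 7) = 1 − P(X ≤ 2).
  k=0: C(7,0)·0.40^0·0.60^7 = 0.027994
  k=1: C(7,1)·0.40^1·0.60^6 = 0.130637
  k=2: C(7,2)·0.40^2·0.60^5 = 0.261274
1 − 0.419904 = 0.580096

0.5801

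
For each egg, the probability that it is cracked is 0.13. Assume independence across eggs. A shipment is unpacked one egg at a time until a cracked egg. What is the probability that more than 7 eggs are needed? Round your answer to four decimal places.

0.3773

Y = number of eggs to the first success; geometric, p = 0.13.
P(Y > 7) = P(first 7 all fail) = (1−p)^7 = 0.377255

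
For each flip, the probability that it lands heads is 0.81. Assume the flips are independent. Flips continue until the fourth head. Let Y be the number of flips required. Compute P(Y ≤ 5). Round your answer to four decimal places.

Finishing within 5 flips ⇔ at least 4 successes in the first 5. With X ~ Binomial(5, 0.81), P(Y ≤ 5) = 1 − P(X ≤ 3).
  k=0: C(5,0)·0.81^0·0.19^5 = 0.000248
  k=1: C(5,1)·0.81^1·0.19^4 = 0.005278
  k=2: C(5,2)·0.81^2·0.19^3 = 0.045002
  k=3: C(5,3)·0.81^3·0.19^2 = 0.191850
1 − 0.242378 = 0.757622

0.7576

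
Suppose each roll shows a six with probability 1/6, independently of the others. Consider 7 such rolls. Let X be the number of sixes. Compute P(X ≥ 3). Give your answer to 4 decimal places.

X ~ Binomial(7, 0.166667); P(X ≥ 3) = Σ C(7,k) p^k (1−p)^(7−k) over k:
  k=3: C(7,3)·0.166667^3·0.833333^4 = 0.078143
  k=4: C(7,4)·0.166667^4·0.833333^3 = 0.015629
  k=5: C(7,5)·0.166667^5·0.833333^2 = 0.001875
  k=6: C(7,6)·0.166667^6·0.833333^1 = 0.000125
  k=7: C(7,7)·0.166667^7·0.833333^0 = 0.000004
Total = 0.095775

0.0958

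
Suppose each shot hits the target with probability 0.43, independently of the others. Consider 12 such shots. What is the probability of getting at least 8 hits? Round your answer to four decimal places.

0.0869

X ~ Binomial(12, 0.43); P(X ≥ 8) = Σ C(12,k) p^k (1−p)^(12−k) over k:
  k=8: C(12,8)·0.43^8·0.57^4 = 0.061073
  k=9: C(12,9)·0.43^9·0.57^3 = 0.020477
  k=10: C(12,10)·0.43^10·0.57^2 = 0.004634
  k=11: C(12,11)·0.43^11·0.57^1 = 0.000636
  k=12: C(12,12)·0.43^12·0.57^0 = 0.000040
Total = 0.086860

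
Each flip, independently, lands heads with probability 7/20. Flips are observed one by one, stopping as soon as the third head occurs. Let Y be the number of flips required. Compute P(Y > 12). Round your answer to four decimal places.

0.1513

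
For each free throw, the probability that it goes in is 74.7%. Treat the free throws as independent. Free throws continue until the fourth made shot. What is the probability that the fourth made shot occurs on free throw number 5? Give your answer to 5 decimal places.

Y = trial on which the fourth success occurs; negative binomial, r=4, p=0.747.
P(Y=5) = C(4,3) · p^4 · (1−p)^1
= 4 · 0.31137 · 0.253 = 0.3151105

0.31511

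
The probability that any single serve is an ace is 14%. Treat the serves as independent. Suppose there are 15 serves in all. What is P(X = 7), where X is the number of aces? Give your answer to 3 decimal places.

X ~ Binomial(n=15, p=0.14).
P(X=7) = C(15,7) · p^7 · (1−p)^8
= 6435 · 1.0541e-06 · 0.29922 = 0.00203

0.002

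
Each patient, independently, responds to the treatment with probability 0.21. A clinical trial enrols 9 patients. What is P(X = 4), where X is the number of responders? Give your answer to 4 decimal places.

0.0754

X ~ Binomial(n=9, p=0.21).
P(X=4) = C(9,4) · p^4 · (1−p)^5
= 126 · 0.0019448 · 0.30771 = 0.075402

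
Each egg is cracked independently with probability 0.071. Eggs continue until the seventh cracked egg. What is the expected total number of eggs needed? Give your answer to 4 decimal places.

98.5915

Y = total eggs until the seventh success; negative binomial with r=7, p=0.071.
E[Y] = r / p = 7 / 0.071 = 98.591549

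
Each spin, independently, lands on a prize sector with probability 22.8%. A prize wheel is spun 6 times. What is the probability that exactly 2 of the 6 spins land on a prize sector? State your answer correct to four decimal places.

X ~ Binomial(n=6, p=0.228).
P(X=2) = C(6,2) · p^2 · (1−p)^4
= 15 · 0.051984 · 0.3552 = 0.276968

0.2770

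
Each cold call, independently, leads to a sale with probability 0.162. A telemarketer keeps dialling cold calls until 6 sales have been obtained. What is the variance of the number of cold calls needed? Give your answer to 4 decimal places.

Y = total cold calls until the sixth success; negative binomial with r=6, p=0.162.
Var(Y) = r(1−p)/p² = 6·0.838 / 0.162² = 191.586648

191.5866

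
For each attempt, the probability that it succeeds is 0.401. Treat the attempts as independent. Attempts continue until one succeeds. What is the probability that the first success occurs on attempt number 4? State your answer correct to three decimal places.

0.086

Geometric (trials to first success), p = 0.401.
P(Y = 4) = (1−p)^3 · p = 0.21492 · 0.401 = 0.08618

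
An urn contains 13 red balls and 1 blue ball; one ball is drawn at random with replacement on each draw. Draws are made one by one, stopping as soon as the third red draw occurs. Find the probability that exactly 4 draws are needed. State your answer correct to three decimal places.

Y = trial on which the third success occurs; negative binomial, r=3, p=0.928571.
P(Y=4) = C(3,2) · p^3 · (1−p)^1
= 3 · 0.80066 · 0.071429 = 0.17157

0.172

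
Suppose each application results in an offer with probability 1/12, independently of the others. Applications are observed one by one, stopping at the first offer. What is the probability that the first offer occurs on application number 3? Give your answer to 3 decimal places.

0.070

Geometric (trials to first success), p = 0.083333.
P(Y = 3) = (1−p)^2 · p = 0.84028 · 0.083333 = 0.07002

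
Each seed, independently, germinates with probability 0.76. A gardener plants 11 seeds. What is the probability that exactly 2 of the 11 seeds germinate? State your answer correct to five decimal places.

0.00008

X ~ Binomial(n=11, p=0.76).
P(X=2) = C(11,2) · p^2 · (1−p)^9
= 55 · 0.5776 · 2.6418e-06 = 0.0000839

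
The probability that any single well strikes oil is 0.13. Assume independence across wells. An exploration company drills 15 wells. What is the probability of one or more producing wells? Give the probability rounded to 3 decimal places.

P(at least one) = 1 − P(none) = 1 − (1 − 0.13)^15
= 1 − 0.12382 = 0.87618

0.876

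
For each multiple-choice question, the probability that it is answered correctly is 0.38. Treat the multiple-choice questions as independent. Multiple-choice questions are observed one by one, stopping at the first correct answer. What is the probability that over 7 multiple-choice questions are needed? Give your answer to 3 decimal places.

Y = number of multiple-choice questions to the first success; geometric, p = 0.38.
P(Y > 7) = P(first 7 all fail) = (1−p)^7 = 0.03522

0.035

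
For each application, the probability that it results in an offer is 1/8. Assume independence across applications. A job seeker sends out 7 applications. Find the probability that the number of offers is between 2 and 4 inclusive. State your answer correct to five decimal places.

X ~ Binomial(7, 0.125); P(2 ≤ X ≤ 4) = Σ C(7,k) p^k (1−p)^(7−k) over k:
  k=2: C(7,2)·0.125^2·0.875^5 = 0.1682982
  k=3: C(7,3)·0.125^3·0.875^4 = 0.0400710
  k=4: C(7,4)·0.125^4·0.875^3 = 0.0057244
Total = 0.2140937

0.21409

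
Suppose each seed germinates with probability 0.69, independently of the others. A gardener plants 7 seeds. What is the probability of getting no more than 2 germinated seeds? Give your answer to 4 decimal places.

X ~ Binomial(7, 0.69); P(X ≤ 2) = Σ C(7,k) p^k (1−p)^(7−k) over k:
  k=0: C(7,0)·0.69^0·0.31^7 = 0.000275
  k=1: C(7,1)·0.69^1·0.31^6 = 0.004287
  k=2: C(7,2)·0.69^2·0.31^5 = 0.028624
Total = 0.033185

0.0332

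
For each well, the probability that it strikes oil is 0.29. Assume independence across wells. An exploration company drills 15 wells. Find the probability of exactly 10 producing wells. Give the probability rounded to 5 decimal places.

X ~ Binomial(n=15, p=0.29).
P(X=10) = C(15,10) · p^10 · (1−p)^5
= 3003 · 4.2071e-06 · 0.18042 = 0.0022794

0.00228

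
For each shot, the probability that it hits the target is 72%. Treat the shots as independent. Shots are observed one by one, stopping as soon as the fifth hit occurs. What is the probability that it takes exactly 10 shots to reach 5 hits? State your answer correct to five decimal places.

Y = trial on which the fifth success occurs; negative binomial, r=5, p=0.72.
P(Y=10) = C(9,4) · p^5 · (1−p)^5
= 126 · 0.19349 · 0.001721 = 0.0419588

0.04196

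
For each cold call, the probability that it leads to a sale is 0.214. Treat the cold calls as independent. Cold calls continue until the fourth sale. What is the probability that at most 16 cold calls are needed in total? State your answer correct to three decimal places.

Finishing within 16 cold calls ⇔ at least 4 successes in the first 16. With X ~ Binomial(16, 0.214), P(Y ≤ 16) = 1 − P(X ≤ 3).
  k=0: C(16,0)·0.214^0·0.786^16 = 0.02122
  k=1: C(16,1)·0.214^1·0.786^15 = 0.09244
  k=2: C(16,2)·0.214^2·0.786^14 = 0.18877
  k=3: C(16,3)·0.214^3·0.786^13 = 0.23984
1 − 0.54227 = 0.45773

0.458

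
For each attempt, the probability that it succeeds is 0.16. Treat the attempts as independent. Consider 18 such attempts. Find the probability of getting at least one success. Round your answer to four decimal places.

0.9566

P(at least one) = 1 − P(none) = 1 − (1 − 0.16)^18
= 1 − 0.043354 = 0.956646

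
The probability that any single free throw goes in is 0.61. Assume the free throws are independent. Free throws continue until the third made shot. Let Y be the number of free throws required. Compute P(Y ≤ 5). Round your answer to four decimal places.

0.6997

Finishing within 5 free throws ⇔ at least 3 successes in the first 5. With X ~ Binomial(5, 0.61), P(Y ≤ 5) = 1 − P(X ≤ 2).
  k=0: C(5,0)·0.61^0·0.39^5 = 0.009022
  k=1: C(5,1)·0.61^1·0.39^4 = 0.070560
  k=2: C(5,2)·0.61^2·0.39^3 = 0.220726
1 − 0.300308 = 0.699692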